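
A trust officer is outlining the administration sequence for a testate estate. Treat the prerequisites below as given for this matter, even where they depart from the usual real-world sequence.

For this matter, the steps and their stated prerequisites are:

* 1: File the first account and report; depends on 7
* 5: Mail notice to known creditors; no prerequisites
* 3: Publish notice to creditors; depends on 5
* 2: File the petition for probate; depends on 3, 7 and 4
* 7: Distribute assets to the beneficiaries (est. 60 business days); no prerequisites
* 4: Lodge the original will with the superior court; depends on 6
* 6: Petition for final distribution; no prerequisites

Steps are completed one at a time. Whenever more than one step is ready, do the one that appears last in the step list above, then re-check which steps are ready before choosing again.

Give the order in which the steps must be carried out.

Nothing is required for 6, 7 and 5. 6 is listed later → 6 first.
Now 4, 7 and 5 have their prerequisites met. 4 is listed later, so 4 next.
Ready: 7 and 5. 7 is listed later → 7.
1 now also ready, so the ready set is {5, 1}; 5 is listed later → 5.
3 now also ready, so the ready set is {3, 1}; 3 is listed later → 3.
Now 2 and 1 have their prerequisites met. 2 is listed later, so 2 next.
1 is the only step now ready → 1.

6, 4, 7, 5, 3, 2, 1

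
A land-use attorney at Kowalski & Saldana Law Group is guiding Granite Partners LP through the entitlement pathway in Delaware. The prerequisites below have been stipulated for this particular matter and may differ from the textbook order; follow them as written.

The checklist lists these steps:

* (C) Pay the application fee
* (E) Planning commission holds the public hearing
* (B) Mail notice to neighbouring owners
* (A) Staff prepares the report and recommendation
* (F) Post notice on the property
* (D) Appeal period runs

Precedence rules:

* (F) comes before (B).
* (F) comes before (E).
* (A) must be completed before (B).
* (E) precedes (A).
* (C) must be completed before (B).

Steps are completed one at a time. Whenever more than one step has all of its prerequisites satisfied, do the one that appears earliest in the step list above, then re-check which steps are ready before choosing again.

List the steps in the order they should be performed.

(C), (F), (E), (A), (B), (D)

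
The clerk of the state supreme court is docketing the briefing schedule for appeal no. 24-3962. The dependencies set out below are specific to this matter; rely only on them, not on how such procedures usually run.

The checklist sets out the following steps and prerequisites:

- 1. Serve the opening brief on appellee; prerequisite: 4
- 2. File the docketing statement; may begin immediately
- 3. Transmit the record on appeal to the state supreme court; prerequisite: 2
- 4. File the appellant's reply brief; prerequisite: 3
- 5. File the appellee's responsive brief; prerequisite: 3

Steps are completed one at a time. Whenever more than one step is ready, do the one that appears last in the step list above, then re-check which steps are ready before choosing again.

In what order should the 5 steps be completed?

2 3 5 4 1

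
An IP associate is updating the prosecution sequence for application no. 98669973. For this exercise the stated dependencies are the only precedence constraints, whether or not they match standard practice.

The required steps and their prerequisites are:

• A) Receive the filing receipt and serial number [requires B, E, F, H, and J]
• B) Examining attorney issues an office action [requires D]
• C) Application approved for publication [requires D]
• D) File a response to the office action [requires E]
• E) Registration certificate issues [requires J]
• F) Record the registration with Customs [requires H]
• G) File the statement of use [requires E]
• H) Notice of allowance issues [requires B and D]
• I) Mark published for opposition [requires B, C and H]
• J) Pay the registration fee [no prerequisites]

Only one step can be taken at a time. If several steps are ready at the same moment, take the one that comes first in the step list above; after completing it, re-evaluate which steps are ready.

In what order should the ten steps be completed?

J, E, D, B, C, G, H, F, A, I

J is the only step with nothing outstanding, so it goes first.
E needed J, now all done → E.
Ready: D and G. D is listed earlier → D.
Now B, C and G have their prerequisites met. B is listed earlier, so B next.
Ready: C, G and H. C is listed earlier → C.
Now G and H have their prerequisites met. G is listed earlier, so G next.
H needed B and D, now all done → H.
F and I are both available; F is listed earlier → F.
Ready: A and I. A is listed earlier → A.
That leaves I as the only ready step → I.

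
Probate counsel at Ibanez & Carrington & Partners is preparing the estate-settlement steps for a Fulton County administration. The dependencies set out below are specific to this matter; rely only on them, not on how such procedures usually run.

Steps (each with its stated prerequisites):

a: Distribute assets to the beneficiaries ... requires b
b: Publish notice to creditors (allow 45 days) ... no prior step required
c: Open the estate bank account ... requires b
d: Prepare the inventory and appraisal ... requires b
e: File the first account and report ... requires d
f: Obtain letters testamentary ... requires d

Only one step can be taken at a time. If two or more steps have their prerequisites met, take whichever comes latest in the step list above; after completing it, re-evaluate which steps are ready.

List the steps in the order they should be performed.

b → d → f → e → c → a

b has no prerequisites → b first.
d, c and a are all available; d is listed later → d.
Ready: f, e, c and a. f is listed later → f.
Now e, c and a have their prerequisites met. e is listed later, so e next.
Ready: c and a. c is listed later → c.
a needed b, now all done → a.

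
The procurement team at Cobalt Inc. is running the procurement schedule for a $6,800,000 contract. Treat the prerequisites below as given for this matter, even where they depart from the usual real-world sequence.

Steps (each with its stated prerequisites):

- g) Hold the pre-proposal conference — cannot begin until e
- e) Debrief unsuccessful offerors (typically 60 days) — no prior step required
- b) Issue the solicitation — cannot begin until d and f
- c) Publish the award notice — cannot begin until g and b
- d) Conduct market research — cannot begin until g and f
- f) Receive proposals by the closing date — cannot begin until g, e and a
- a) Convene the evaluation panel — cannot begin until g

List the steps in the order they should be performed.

e has no prerequisites → e first.
Next only g has its prerequisites met → g.
a needed g, now all done → a.
f needed g, e and a, now all done → f.
d needed g and f, now all done → d.
b is the only step now ready → b.
c is the only step now ready → c.

e g a f d b c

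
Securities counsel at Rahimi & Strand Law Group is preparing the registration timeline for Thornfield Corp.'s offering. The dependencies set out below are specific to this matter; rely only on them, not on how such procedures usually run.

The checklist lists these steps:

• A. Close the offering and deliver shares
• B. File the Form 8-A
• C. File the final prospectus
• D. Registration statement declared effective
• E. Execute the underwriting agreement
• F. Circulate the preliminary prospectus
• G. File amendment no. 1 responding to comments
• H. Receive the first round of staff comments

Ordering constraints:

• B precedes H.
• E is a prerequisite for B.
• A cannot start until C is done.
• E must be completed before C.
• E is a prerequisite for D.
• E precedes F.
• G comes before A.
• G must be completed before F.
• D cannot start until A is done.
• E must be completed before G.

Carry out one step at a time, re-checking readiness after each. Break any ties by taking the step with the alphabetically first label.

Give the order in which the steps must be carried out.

E, B, C, G, A, D, F, H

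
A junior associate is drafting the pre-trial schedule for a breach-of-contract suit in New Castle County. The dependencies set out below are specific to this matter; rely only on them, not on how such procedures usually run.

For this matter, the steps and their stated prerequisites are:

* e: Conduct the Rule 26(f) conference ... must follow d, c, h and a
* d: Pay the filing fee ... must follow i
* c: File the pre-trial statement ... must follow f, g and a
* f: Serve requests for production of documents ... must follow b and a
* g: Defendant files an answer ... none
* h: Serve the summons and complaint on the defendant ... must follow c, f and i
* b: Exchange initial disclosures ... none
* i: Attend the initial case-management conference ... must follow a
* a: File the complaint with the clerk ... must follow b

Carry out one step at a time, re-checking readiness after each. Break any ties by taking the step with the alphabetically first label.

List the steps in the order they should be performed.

b a f g c i d h e

b and g have no prerequisites; b has the earlier label, so b is first.
a and g are both available; a has the earlier label → a.
f, g and i are all available; f has the earlier label → f.
Ready: g and i. g has the earlier label → g.
c now also ready, so the ready set is {c, i}; c has the earlier label → c.
i needed a, now all done → i.
Now d and h have their prerequisites met. d has the earlier label, so d next.
h needed c, f and i, now all done → h.
e is the only step now ready → e.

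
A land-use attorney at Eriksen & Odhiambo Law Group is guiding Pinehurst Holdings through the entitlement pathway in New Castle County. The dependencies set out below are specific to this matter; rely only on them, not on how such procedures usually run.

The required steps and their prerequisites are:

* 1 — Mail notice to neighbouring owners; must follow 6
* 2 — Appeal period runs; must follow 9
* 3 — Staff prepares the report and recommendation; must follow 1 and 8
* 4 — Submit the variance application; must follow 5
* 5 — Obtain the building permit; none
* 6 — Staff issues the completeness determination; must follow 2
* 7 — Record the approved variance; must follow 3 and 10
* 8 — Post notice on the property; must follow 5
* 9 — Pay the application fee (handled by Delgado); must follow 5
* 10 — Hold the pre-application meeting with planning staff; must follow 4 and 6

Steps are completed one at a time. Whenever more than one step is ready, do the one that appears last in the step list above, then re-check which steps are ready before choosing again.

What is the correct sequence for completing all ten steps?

5 9 8 4 2 6 10 1 3 7

Only 5 has no prerequisites, so it is first.
Now 9, 8 and 4 have their prerequisites met. 9 is listed later, so 9 next.
2 now also ready, so the ready set is {8, 4, 2}; 8 is listed later → 8.
Now 4 and 2 have their prerequisites met. 4 is listed later, so 4 next.
Next only 2 has its prerequisites met → 2.
6 needed 2, now all done → 6.
10 and 1 are both available; 10 is listed later → 10.
1 needed 6, now all done → 1.
That leaves 3 as the only ready step → 3.
7 needed 10 and 3, now all done → 7.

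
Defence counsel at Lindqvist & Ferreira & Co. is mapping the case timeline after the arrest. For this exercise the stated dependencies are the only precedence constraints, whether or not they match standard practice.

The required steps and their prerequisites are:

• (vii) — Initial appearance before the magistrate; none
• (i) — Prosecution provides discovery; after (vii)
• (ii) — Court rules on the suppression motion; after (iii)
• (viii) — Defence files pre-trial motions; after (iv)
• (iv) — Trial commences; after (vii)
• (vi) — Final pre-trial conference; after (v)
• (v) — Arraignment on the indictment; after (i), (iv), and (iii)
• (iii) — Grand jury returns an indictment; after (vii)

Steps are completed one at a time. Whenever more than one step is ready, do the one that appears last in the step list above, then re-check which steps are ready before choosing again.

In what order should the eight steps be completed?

(vii), (iii), (iv), (viii), (ii), (i), (v), (vi)

(vii) is the only step with nothing outstanding, so it goes first.
Now (iii), (iv) and (i) have their prerequisites met. (iii) is listed later, so (iii) next.
(ii) now also ready, so the ready set is {(iv), (ii), (i)}; (iv) is listed later → (iv).
(viii) now also ready, so the ready set is {(viii), (ii), (i)}; (viii) is listed later → (viii).
(ii) and (i) are both available; (ii) is listed later → (ii).
(i) needed (vii), now all done → (i).
Next only (v) has its prerequisites met → (v).
Next only (vi) has its prerequisites met → (vi).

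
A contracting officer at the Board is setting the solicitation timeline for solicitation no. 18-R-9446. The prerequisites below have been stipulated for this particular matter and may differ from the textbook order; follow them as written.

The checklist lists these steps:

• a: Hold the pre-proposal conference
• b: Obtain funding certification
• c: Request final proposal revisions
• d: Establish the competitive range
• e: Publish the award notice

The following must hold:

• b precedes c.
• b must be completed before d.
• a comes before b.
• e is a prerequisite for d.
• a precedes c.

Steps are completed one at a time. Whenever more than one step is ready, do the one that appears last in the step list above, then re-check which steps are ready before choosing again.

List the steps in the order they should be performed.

e → a → b → d → c

Nothing is required for e and a. e is listed later → e first.
That leaves a as the only ready step → a.
b needed a, now all done → b.
Ready: d and c. d is listed later → d.
c needed b and a, now all done → c.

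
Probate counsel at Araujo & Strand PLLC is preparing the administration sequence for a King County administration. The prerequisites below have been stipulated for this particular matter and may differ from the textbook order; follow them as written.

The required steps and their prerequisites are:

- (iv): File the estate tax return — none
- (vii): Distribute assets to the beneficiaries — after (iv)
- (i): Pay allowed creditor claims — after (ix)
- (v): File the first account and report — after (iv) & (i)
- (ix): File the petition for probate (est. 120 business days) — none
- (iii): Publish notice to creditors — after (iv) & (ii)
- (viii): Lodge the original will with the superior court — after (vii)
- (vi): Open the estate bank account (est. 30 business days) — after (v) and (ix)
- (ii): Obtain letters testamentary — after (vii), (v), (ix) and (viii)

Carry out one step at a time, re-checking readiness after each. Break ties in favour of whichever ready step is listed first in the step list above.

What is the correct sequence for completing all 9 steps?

(iv), (vii), (ix), (i), (v), (viii), (vi), (ii), (iii)

(iv) and (ix) have no prerequisites; (iv) is listed earlier, so (iv) is first.
(vii) now also ready, so the ready set is {(vii), (ix)}; (vii) is listed earlier → (vii).
Ready: (ix) and (viii). (ix) is listed earlier → (ix).
(i) now also ready, so the ready set is {(i), (viii)}; (i) is listed earlier → (i).
(v) and (viii) are both available; (v) is listed earlier → (v).
Ready: (viii) and (vi). (viii) is listed earlier → (viii).
(ii) now also ready, so the ready set is {(vi), (ii)}; (vi) is listed earlier → (vi).
That leaves (ii) as the only ready step → (ii).
(iii) is the only step now ready → (iii).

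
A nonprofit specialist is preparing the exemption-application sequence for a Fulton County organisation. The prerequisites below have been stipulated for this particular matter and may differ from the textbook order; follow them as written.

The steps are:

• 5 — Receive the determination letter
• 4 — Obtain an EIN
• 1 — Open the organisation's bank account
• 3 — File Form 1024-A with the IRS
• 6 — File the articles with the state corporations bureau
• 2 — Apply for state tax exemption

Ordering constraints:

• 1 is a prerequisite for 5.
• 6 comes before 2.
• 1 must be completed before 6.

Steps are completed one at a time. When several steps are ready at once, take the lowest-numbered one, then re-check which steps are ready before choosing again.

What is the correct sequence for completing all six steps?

1 3 4 5 6 2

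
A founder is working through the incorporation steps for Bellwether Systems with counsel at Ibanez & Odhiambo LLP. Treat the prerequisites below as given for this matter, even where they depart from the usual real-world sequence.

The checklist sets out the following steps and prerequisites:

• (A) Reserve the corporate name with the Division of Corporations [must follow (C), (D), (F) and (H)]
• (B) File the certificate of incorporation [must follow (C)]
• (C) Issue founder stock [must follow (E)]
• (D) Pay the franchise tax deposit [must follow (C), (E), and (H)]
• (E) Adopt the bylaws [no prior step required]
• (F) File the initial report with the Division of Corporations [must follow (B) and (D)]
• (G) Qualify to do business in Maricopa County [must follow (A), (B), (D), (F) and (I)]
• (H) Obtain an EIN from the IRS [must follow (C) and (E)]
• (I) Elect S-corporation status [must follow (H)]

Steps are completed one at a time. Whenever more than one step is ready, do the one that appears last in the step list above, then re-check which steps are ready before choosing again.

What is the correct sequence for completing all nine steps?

(E), (C), (H), (I), (D), (B), (F), (A), (G)

(E) has no prerequisites → (E) first.
(C) is the only step now ready → (C).
Now (H) and (B) have their prerequisites met. (H) is listed later, so (H) next.
(I) and (D) now also ready, so the ready set is {(I), (D), (B)}; (I) is listed later → (I).
Ready: (D) and (B). (D) is listed later → (D).
(B) is the only step now ready → (B).
(F) needed (D) and (B), now all done → (F).
Next only (A) has its prerequisites met → (A).
(G) is the only step now ready → (G).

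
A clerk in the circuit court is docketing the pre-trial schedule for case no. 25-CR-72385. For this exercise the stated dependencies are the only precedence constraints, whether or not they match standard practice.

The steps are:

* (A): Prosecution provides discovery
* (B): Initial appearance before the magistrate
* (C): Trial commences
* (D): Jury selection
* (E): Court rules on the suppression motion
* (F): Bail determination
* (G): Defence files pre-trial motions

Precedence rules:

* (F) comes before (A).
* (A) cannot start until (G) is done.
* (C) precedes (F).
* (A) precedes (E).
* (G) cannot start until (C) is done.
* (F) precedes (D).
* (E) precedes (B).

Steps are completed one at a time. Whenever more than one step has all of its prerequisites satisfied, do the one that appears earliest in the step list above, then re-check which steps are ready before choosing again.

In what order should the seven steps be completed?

(C), (F), (D), (G), (A), (E), (B)

(C) is the only step with nothing outstanding, so it goes first.
Ready: (F) and (G). (F) is listed earlier → (F).
(D) and (G) are both available; (D) is listed earlier → (D).
That leaves (G) as the only ready step → (G).
(A) is the only step now ready → (A).
(E) is the only step now ready → (E).
Next only (B) has its prerequisites met → (B).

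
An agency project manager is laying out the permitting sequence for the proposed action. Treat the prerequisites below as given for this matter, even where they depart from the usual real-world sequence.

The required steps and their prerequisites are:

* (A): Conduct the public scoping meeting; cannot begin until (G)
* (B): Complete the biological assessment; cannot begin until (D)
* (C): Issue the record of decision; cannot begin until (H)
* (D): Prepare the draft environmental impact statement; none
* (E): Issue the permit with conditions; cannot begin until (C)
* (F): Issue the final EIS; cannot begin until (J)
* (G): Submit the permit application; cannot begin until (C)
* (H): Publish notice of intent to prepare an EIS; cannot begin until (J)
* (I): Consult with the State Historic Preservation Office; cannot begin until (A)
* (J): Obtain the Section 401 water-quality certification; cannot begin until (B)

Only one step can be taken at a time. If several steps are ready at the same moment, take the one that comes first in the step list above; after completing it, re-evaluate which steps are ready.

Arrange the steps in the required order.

(D) is the only step with nothing outstanding, so it goes first.
(B) needed (D), now all done → (B).
That leaves (J) as the only ready step → (J).
Ready: (F) and (H). (F) is listed earlier → (F).
That leaves (H) as the only ready step → (H).
That leaves (C) as the only ready step → (C).
Now (E) and (G) have their prerequisites met. (E) is listed earlier, so (E) next.
(G) needed (C), now all done → (G).
(A) is the only step now ready → (A).
(I) needed (A), now all done → (I).

(D), (B), (J), (F), (H), (C), (E), (G), (A), (I)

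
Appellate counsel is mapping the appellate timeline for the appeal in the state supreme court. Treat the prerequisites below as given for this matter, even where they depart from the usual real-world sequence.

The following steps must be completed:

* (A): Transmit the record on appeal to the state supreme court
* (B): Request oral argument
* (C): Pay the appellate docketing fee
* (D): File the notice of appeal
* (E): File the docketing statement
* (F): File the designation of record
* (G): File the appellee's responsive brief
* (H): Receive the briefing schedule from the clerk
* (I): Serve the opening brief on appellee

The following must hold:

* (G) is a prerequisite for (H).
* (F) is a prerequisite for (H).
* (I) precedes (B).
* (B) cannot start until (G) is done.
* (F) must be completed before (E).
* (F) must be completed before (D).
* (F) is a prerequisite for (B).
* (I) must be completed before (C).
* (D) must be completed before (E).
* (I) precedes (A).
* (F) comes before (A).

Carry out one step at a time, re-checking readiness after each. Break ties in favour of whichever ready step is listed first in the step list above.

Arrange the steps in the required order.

Nothing is required for (F), (G) and (I). (F) is listed earlier → (F) first.
(D), (G) and (I) are all available; (D) is listed earlier → (D).
(E) now also ready, so the ready set is {(E), (G), (I)}; (E) is listed earlier → (E).
Ready: (G) and (I). (G) is listed earlier → (G).
(H) now also ready, so the ready set is {(H), (I)}; (H) is listed earlier → (H).
Next only (I) has its prerequisites met → (I).
(A), (B) and (C) are all available; (A) is listed earlier → (A).
(B) and (C) are both available; (B) is listed earlier → (B).
(C) is the only step now ready → (C).

(F), (D), (E), (G), (H), (I), (A), (B), (C)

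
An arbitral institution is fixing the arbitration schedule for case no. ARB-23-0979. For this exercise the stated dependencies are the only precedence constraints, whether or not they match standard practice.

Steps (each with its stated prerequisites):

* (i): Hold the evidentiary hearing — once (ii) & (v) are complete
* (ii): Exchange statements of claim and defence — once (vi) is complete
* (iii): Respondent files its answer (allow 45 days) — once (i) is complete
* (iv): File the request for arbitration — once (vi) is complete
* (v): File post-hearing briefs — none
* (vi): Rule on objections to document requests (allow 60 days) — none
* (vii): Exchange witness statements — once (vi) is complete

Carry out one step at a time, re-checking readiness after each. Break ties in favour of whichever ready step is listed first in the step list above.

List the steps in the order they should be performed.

Nothing is required for (v) and (vi). (v) is listed earlier → (v) first.
That leaves (vi) as the only ready step → (vi).
Now (ii), (iv) and (vii) have their prerequisites met. (ii) is listed earlier, so (ii) next.
Now (i), (iv) and (vii) have their prerequisites met. (i) is listed earlier, so (i) next.
(iii) now also ready, so the ready set is {(iii), (iv), (vii)}; (iii) is listed earlier → (iii).
(iv) and (vii) are both available; (iv) is listed earlier → (iv).
That leaves (vii) as the only ready step → (vii).

(v), (vi), (ii), (i), (iii), (iv), (vii)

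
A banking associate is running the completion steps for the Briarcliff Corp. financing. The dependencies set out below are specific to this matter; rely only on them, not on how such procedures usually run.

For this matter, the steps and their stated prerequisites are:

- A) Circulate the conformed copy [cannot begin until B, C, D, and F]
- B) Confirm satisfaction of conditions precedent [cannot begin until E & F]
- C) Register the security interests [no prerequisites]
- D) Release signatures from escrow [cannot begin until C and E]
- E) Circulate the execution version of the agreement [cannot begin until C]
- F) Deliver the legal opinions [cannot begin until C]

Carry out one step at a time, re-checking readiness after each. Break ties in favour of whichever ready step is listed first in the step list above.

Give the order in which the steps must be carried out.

Only C has no prerequisites, so it is first.
E and F are both available; E is listed earlier → E.
D now also ready, so the ready set is {D, F}; D is listed earlier → D.
Next only F has its prerequisites met → F.
Next only B has its prerequisites met → B.
A needed B, C, D and F, now all done → A.

C E D F B A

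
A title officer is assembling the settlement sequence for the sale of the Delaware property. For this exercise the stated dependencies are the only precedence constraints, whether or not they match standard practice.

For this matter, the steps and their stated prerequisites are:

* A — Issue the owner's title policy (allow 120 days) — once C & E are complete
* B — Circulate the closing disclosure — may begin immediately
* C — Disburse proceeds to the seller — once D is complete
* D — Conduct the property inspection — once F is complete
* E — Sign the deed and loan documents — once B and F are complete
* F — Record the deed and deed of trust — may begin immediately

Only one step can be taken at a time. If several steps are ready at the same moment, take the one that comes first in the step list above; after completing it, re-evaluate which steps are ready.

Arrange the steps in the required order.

Nothing is required for B and F. B is listed earlier → B first.
Next only F has its prerequisites met → F.
Now D and E have their prerequisites met. D is listed earlier, so D next.
C now also ready, so the ready set is {C, E}; C is listed earlier → C.
E needed B and F, now all done → E.
A is the only step now ready → A.

B F D C E A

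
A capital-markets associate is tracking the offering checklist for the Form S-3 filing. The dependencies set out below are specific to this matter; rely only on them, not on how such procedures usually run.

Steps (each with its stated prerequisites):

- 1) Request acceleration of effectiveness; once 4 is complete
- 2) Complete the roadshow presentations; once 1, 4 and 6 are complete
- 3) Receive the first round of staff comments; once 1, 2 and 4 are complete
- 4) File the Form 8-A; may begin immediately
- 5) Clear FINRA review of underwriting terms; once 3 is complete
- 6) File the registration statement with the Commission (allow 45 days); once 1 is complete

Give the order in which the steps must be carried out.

4 1 6 2 3 5

4 has no prerequisites → 4 first.
1 needed 4, now all done → 1.
Next only 6 has its prerequisites met → 6.
2 is the only step now ready → 2.
3 needed 1, 2 and 4, now all done → 3.
5 needed 3, now all done → 5.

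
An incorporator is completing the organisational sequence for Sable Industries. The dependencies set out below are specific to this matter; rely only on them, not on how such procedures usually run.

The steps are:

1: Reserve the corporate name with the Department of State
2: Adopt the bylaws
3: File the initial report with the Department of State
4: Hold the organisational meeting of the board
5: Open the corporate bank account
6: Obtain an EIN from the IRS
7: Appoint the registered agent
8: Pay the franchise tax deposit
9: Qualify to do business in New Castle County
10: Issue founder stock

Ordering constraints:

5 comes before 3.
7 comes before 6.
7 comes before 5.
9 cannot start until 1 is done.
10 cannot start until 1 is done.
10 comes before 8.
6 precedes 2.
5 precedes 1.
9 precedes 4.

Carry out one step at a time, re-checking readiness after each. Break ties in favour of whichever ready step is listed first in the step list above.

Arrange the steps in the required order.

7 → 5 → 1 → 3 → 6 → 2 → 9 → 4 → 10 → 8

7 has no prerequisites → 7 first.
Ready: 5 and 6. 5 is listed earlier → 5.
1 and 3 now also ready, so the ready set is {1, 3, 6}; 1 is listed earlier → 1.
Now 3, 6, 9 and 10 have their prerequisites met. 3 is listed earlier, so 3 next.
Now 6, 9 and 10 have their prerequisites met. 6 is listed earlier, so 6 next.
2, 9 and 10 are all available; 2 is listed earlier → 2.
9 and 10 are both available; 9 is listed earlier → 9.
4 and 10 are both available; 4 is listed earlier → 4.
10 is the only step now ready → 10.
8 is the only step now ready → 8.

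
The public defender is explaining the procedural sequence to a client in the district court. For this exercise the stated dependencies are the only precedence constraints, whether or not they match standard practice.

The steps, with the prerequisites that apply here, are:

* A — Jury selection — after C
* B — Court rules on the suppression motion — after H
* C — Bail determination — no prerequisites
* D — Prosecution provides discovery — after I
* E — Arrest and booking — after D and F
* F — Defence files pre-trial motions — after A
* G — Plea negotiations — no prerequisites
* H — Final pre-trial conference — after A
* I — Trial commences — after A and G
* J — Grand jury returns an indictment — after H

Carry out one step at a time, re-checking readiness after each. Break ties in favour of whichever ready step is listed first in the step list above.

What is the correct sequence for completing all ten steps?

C, A, F, G, H, B, I, D, E, J

C and G have no prerequisites; C is listed earlier, so C is first.
A now also ready, so the ready set is {A, G}; A is listed earlier → A.
F and H now also ready, so the ready set is {F, G, H}; F is listed earlier → F.
G and H are both available; G is listed earlier → G.
H and I are both available; H is listed earlier → H.
B, I and J are all available; B is listed earlier → B.
Now I and J have their prerequisites met. I is listed earlier, so I next.
D and J are both available; D is listed earlier → D.
Ready: E and J. E is listed earlier → E.
That leaves J as the only ready step → J.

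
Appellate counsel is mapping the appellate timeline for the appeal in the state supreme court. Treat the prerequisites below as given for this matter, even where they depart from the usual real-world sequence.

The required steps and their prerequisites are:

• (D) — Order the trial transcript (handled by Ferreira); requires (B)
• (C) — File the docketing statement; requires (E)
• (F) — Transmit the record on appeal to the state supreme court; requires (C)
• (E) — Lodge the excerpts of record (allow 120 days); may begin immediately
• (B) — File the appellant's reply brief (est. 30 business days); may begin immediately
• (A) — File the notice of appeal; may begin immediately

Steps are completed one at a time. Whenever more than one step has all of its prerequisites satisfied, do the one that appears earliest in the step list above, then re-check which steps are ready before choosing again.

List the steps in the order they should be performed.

(E), (B) and (A) have no prerequisites; (E) is listed earlier, so (E) is first.
Now (C), (B) and (A) have their prerequisites met. (C) is listed earlier, so (C) next.
Now (F), (B) and (A) have their prerequisites met. (F) is listed earlier, so (F) next.
Ready: (B) and (A). (B) is listed earlier → (B).
(D) and (A) are both available; (D) is listed earlier → (D).
(A) is the only step now ready → (A).

(E) → (C) → (F) → (B) → (D) → (A)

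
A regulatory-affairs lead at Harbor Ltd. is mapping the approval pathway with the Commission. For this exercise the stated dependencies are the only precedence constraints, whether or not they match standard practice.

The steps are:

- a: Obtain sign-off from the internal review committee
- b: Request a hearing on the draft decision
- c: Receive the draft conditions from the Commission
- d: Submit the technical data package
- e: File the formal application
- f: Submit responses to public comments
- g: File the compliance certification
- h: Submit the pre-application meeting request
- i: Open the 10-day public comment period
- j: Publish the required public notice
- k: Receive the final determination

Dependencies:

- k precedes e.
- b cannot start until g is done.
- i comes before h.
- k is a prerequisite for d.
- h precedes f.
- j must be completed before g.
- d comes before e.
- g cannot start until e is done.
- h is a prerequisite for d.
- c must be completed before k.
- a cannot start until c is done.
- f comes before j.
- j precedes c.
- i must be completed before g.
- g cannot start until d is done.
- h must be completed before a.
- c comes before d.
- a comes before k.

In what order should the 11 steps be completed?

i has no prerequisites → i first.
That leaves h as the only ready step → h.
f needed h, now all done → f.
Next only j has its prerequisites met → j.
c is the only step now ready → c.
That leaves a as the only ready step → a.
That leaves k as the only ready step → k.
d is the only step now ready → d.
That leaves e as the only ready step → e.
That leaves g as the only ready step → g.
b is the only step now ready → b.

i, h, f, j, c, a, k, d, e, g, b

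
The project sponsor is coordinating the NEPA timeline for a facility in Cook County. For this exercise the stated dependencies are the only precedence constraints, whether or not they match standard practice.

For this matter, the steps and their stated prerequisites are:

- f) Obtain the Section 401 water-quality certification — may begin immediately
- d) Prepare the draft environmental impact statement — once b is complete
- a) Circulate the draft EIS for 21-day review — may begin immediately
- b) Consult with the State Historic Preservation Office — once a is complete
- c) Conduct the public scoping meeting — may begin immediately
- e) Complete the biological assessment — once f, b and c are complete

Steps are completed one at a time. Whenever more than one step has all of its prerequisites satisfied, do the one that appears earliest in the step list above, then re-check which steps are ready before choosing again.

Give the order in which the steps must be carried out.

f a b d c e

Nothing is required for f, a and c. f is listed earlier → f first.
Now a and c have their prerequisites met. a is listed earlier, so a next.
Ready: b and c. b is listed earlier → b.
d now also ready, so the ready set is {d, c}; d is listed earlier → d.
Next only c has its prerequisites met → c.
That leaves e as the only ready step → e.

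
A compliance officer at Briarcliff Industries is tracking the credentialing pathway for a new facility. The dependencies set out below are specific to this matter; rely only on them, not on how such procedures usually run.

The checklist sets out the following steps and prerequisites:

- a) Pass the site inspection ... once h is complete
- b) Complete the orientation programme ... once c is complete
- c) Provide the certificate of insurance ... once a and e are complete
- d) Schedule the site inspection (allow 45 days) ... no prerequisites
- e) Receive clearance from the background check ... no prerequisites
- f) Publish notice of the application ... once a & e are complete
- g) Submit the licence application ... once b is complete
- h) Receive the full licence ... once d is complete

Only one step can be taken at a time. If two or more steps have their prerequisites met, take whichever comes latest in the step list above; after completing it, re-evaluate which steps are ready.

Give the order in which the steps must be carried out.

e, d, h, a, f, c, b, g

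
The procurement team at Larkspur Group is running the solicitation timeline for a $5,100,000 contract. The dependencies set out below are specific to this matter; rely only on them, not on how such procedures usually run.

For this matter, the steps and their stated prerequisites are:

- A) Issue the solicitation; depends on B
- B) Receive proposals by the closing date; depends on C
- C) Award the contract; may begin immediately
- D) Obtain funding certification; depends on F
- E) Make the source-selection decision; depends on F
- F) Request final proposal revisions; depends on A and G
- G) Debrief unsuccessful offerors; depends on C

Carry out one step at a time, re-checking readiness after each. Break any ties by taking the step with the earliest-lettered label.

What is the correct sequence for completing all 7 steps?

C, B, A, G, F, D, E

C is the only step with nothing outstanding, so it goes first.
B and G are both available; B has the earlier label → B.
A and G are both available; A has the earlier label → A.
That leaves G as the only ready step → G.
F is the only step now ready → F.
D and E are both available; D has the earlier label → D.
E needed F, now all done → E.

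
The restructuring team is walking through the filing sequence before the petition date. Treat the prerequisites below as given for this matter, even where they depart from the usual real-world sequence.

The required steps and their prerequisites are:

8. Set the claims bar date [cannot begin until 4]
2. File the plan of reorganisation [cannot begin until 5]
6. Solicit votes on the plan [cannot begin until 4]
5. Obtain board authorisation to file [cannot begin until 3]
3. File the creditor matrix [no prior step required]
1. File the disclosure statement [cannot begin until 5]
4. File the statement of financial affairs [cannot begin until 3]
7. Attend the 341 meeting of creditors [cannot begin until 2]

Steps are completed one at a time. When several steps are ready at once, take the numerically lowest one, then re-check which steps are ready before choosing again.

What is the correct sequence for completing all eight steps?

3, 4, 5, 1, 2, 6, 7, 8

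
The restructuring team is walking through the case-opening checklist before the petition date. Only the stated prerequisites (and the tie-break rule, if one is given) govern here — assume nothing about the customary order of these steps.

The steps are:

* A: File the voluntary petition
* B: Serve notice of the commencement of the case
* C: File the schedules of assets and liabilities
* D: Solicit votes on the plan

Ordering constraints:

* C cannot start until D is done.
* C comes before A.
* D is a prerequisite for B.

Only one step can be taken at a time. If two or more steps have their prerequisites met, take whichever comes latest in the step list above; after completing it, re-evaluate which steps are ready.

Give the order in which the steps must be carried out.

D, C, B, A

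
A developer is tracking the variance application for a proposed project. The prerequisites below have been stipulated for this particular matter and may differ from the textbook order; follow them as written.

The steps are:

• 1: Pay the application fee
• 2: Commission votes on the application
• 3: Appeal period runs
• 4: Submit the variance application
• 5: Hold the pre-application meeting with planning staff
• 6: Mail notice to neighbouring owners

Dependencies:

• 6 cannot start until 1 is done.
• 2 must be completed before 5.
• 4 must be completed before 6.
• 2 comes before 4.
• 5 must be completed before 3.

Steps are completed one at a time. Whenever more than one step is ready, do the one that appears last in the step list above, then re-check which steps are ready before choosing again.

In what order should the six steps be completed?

2, 5, 4, 3, 1, 6

Nothing is required for 2 and 1. 2 is listed later → 2 first.
5 and 4 now also ready, so the ready set is {5, 4, 1}; 5 is listed later → 5.
3 now also ready, so the ready set is {4, 3, 1}; 4 is listed later → 4.
Ready: 3 and 1. 3 is listed later → 3.
1 is the only step now ready → 1.
Next only 6 has its prerequisites met → 6.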